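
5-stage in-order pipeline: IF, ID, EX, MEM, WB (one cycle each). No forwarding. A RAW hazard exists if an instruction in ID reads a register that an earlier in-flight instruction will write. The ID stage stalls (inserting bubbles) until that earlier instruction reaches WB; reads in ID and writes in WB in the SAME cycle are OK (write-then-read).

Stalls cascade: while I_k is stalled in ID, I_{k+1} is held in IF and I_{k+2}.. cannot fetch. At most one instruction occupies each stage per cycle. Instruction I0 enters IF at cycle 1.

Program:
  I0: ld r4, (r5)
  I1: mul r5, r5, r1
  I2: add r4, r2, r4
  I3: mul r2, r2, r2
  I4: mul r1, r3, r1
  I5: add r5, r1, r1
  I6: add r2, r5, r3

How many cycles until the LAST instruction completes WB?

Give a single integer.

I0 ld r4 <- r5: IF@1 ID@2 stall=0 (-) EX@3 MEM@4 WB@5
I1 mul r5 <- r5,r1: IF@2 ID@3 stall=0 (-) EX@4 MEM@5 WB@6
I2 add r4 <- r2,r4: IF@3 ID@4 stall=1 (RAW on I0.r4 (WB@5)) EX@6 MEM@7 WB@8
I3 mul r2 <- r2,r2: IF@4 ID@6 stall=0 (-) EX@7 MEM@8 WB@9
I4 mul r1 <- r3,r1: IF@6 ID@7 stall=0 (-) EX@8 MEM@9 WB@10
I5 add r5 <- r1,r1: IF@7 ID@8 stall=2 (RAW on I4.r1 (WB@10)) EX@11 MEM@12 WB@13
I6 add r2 <- r5,r3: IF@8 ID@11 stall=2 (RAW on I5.r5 (WB@13)) EX@14 MEM@15 WB@16

Answer: 16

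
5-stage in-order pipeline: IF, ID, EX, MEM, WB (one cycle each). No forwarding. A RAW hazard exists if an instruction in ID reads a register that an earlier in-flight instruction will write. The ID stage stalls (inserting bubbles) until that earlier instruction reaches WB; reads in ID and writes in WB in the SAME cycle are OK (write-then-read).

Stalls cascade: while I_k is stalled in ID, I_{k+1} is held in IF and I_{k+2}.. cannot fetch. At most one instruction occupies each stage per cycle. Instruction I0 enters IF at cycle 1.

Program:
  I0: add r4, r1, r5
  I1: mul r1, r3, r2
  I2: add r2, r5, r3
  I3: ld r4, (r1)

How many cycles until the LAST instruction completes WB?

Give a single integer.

Answer: 9

Derivation:
I0 add r4 <- r1,r5: IF@1 ID@2 stall=0 (-) EX@3 MEM@4 WB@5
I1 mul r1 <- r3,r2: IF@2 ID@3 stall=0 (-) EX@4 MEM@5 WB@6
I2 add r2 <- r5,r3: IF@3 ID@4 stall=0 (-) EX@5 MEM@6 WB@7
I3 ld r4 <- r1: IF@4 ID@5 stall=1 (RAW on I1.r1 (WB@6)) EX@7 MEM@8 WB@9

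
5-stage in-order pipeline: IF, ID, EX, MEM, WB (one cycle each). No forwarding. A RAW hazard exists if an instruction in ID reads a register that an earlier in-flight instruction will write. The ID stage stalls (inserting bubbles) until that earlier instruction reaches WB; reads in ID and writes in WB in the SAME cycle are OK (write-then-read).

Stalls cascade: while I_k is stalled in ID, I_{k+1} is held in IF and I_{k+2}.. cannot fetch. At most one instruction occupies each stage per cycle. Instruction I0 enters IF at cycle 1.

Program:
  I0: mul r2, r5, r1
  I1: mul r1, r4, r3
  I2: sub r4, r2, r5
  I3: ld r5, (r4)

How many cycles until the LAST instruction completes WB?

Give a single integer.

I0 mul r2 <- r5,r1: IF@1 ID@2 stall=0 (-) EX@3 MEM@4 WB@5
I1 mul r1 <- r4,r3: IF@2 ID@3 stall=0 (-) EX@4 MEM@5 WB@6
I2 sub r4 <- r2,r5: IF@3 ID@4 stall=1 (RAW on I0.r2 (WB@5)) EX@6 MEM@7 WB@8
I3 ld r5 <- r4: IF@4 ID@6 stall=2 (RAW on I2.r4 (WB@8)) EX@9 MEM@10 WB@11

Answer: 11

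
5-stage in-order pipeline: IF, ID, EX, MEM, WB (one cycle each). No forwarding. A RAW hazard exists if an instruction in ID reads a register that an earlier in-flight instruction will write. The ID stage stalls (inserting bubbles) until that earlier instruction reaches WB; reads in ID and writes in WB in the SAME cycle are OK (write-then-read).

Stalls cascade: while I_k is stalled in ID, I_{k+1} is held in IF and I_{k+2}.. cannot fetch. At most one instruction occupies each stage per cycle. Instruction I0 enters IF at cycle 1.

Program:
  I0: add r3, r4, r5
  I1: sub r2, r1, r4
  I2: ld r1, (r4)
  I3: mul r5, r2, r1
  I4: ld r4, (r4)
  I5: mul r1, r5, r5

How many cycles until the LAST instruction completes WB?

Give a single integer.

I0 add r3 <- r4,r5: IF@1 ID@2 stall=0 (-) EX@3 MEM@4 WB@5
I1 sub r2 <- r1,r4: IF@2 ID@3 stall=0 (-) EX@4 MEM@5 WB@6
I2 ld r1 <- r4: IF@3 ID@4 stall=0 (-) EX@5 MEM@6 WB@7
I3 mul r5 <- r2,r1: IF@4 ID@5 stall=2 (RAW on I2.r1 (WB@7)) EX@8 MEM@9 WB@10
I4 ld r4 <- r4: IF@5 ID@8 stall=0 (-) EX@9 MEM@10 WB@11
I5 mul r1 <- r5,r5: IF@8 ID@9 stall=1 (RAW on I3.r5 (WB@10)) EX@11 MEM@12 WB@13

Answer: 13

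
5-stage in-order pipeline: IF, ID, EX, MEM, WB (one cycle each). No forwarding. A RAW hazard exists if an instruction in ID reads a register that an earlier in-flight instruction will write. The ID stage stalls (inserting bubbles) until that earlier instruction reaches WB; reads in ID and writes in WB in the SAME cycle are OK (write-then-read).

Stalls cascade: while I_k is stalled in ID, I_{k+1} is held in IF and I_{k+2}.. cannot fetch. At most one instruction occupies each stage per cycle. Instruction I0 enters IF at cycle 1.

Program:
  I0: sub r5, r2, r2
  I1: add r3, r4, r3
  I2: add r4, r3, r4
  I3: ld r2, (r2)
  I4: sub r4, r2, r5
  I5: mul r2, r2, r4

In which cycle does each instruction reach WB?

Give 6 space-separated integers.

Answer: 5 6 9 10 13 16

Derivation:
I0 sub r5 <- r2,r2: IF@1 ID@2 stall=0 (-) EX@3 MEM@4 WB@5
I1 add r3 <- r4,r3: IF@2 ID@3 stall=0 (-) EX@4 MEM@5 WB@6
I2 add r4 <- r3,r4: IF@3 ID@4 stall=2 (RAW on I1.r3 (WB@6)) EX@7 MEM@8 WB@9
I3 ld r2 <- r2: IF@4 ID@7 stall=0 (-) EX@8 MEM@9 WB@10
I4 sub r4 <- r2,r5: IF@7 ID@8 stall=2 (RAW on I3.r2 (WB@10)) EX@11 MEM@12 WB@13
I5 mul r2 <- r2,r4: IF@8 ID@11 stall=2 (RAW on I4.r4 (WB@13)) EX@14 MEM@15 WB@16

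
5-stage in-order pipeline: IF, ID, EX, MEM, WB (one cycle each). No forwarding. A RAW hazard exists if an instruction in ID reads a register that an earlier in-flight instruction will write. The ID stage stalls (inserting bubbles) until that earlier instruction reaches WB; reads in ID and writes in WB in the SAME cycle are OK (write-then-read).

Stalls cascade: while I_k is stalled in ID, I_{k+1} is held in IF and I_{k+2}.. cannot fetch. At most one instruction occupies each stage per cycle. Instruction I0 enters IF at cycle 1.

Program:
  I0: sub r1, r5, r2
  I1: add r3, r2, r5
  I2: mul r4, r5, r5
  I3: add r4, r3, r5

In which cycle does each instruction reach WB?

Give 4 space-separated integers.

Answer: 5 6 7 9

Derivation:
I0 sub r1 <- r5,r2: IF@1 ID@2 stall=0 (-) EX@3 MEM@4 WB@5
I1 add r3 <- r2,r5: IF@2 ID@3 stall=0 (-) EX@4 MEM@5 WB@6
I2 mul r4 <- r5,r5: IF@3 ID@4 stall=0 (-) EX@5 MEM@6 WB@7
I3 add r4 <- r3,r5: IF@4 ID@5 stall=1 (RAW on I1.r3 (WB@6)) EX@7 MEM@8 WB@9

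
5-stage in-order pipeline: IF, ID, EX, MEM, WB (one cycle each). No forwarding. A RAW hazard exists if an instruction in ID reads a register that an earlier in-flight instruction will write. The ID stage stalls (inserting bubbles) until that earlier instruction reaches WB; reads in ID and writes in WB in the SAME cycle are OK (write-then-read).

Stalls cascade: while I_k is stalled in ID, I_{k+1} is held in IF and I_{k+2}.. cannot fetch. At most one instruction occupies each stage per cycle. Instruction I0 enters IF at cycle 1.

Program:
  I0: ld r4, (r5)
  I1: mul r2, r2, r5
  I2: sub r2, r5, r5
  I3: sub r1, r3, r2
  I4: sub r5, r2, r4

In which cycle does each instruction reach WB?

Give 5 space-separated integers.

Answer: 5 6 7 10 11

Derivation:
I0 ld r4 <- r5: IF@1 ID@2 stall=0 (-) EX@3 MEM@4 WB@5
I1 mul r2 <- r2,r5: IF@2 ID@3 stall=0 (-) EX@4 MEM@5 WB@6
I2 sub r2 <- r5,r5: IF@3 ID@4 stall=0 (-) EX@5 MEM@6 WB@7
I3 sub r1 <- r3,r2: IF@4 ID@5 stall=2 (RAW on I2.r2 (WB@7)) EX@8 MEM@9 WB@10
I4 sub r5 <- r2,r4: IF@5 ID@8 stall=0 (-) EX@9 MEM@10 WB@11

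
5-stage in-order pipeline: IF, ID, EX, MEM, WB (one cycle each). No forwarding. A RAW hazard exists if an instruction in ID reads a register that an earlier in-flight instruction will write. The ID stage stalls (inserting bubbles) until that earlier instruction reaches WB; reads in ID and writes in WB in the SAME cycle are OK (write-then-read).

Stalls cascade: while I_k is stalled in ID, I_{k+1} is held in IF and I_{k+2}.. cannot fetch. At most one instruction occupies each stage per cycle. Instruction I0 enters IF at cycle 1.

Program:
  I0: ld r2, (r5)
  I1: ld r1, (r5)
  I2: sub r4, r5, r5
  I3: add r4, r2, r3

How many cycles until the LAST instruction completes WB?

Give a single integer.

Answer: 8

Derivation:
I0 ld r2 <- r5: IF@1 ID@2 stall=0 (-) EX@3 MEM@4 WB@5
I1 ld r1 <- r5: IF@2 ID@3 stall=0 (-) EX@4 MEM@5 WB@6
I2 sub r4 <- r5,r5: IF@3 ID@4 stall=0 (-) EX@5 MEM@6 WB@7
I3 add r4 <- r2,r3: IF@4 ID@5 stall=0 (-) EX@6 MEM@7 WB@8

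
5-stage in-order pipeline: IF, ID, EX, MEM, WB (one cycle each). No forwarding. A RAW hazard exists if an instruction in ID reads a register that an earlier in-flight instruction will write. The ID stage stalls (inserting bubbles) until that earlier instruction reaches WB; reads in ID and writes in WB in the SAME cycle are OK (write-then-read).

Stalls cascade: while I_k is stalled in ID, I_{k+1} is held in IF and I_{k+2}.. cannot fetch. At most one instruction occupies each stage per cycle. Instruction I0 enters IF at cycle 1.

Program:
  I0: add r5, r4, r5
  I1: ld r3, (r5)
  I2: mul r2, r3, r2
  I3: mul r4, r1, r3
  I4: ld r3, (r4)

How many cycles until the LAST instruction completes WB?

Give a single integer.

I0 add r5 <- r4,r5: IF@1 ID@2 stall=0 (-) EX@3 MEM@4 WB@5
I1 ld r3 <- r5: IF@2 ID@3 stall=2 (RAW on I0.r5 (WB@5)) EX@6 MEM@7 WB@8
I2 mul r2 <- r3,r2: IF@3 ID@6 stall=2 (RAW on I1.r3 (WB@8)) EX@9 MEM@10 WB@11
I3 mul r4 <- r1,r3: IF@6 ID@9 stall=0 (-) EX@10 MEM@11 WB@12
I4 ld r3 <- r4: IF@9 ID@10 stall=2 (RAW on I3.r4 (WB@12)) EX@13 MEM@14 WB@15

Answer: 15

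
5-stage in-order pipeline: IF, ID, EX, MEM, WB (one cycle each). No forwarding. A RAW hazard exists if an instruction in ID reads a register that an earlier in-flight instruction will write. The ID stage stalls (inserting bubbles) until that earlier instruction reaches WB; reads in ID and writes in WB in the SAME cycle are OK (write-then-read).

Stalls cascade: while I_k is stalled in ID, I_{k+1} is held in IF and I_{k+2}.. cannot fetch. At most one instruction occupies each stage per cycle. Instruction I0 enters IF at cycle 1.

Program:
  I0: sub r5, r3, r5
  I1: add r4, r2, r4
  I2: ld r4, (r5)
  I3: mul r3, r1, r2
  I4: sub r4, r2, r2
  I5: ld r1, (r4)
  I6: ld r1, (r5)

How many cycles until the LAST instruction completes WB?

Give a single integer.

I0 sub r5 <- r3,r5: IF@1 ID@2 stall=0 (-) EX@3 MEM@4 WB@5
I1 add r4 <- r2,r4: IF@2 ID@3 stall=0 (-) EX@4 MEM@5 WB@6
I2 ld r4 <- r5: IF@3 ID@4 stall=1 (RAW on I0.r5 (WB@5)) EX@6 MEM@7 WB@8
I3 mul r3 <- r1,r2: IF@4 ID@6 stall=0 (-) EX@7 MEM@8 WB@9
I4 sub r4 <- r2,r2: IF@6 ID@7 stall=0 (-) EX@8 MEM@9 WB@10
I5 ld r1 <- r4: IF@7 ID@8 stall=2 (RAW on I4.r4 (WB@10)) EX@11 MEM@12 WB@13
I6 ld r1 <- r5: IF@8 ID@11 stall=0 (-) EX@12 MEM@13 WB@14

Answer: 14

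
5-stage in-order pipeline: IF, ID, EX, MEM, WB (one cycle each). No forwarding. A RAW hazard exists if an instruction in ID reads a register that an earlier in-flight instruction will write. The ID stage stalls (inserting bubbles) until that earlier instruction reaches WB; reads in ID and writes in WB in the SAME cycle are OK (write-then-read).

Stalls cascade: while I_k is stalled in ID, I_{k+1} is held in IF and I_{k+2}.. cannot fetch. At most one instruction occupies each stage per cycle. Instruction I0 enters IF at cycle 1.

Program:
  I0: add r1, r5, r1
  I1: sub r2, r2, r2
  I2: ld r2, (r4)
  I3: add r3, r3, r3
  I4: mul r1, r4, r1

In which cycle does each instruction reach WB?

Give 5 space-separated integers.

I0 add r1 <- r5,r1: IF@1 ID@2 stall=0 (-) EX@3 MEM@4 WB@5
I1 sub r2 <- r2,r2: IF@2 ID@3 stall=0 (-) EX@4 MEM@5 WB@6
I2 ld r2 <- r4: IF@3 ID@4 stall=0 (-) EX@5 MEM@6 WB@7
I3 add r3 <- r3,r3: IF@4 ID@5 stall=0 (-) EX@6 MEM@7 WB@8
I4 mul r1 <- r4,r1: IF@5 ID@6 stall=0 (-) EX@7 MEM@8 WB@9

Answer: 5 6 7 8 9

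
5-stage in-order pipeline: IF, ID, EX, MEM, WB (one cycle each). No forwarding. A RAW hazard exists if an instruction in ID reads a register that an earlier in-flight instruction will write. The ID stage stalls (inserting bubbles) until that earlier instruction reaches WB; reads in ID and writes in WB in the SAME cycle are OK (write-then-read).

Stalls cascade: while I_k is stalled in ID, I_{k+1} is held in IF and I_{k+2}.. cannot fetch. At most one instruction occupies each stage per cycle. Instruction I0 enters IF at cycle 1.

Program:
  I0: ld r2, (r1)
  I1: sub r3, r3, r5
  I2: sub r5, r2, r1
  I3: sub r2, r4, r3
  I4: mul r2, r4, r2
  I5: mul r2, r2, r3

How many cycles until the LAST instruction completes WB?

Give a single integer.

I0 ld r2 <- r1: IF@1 ID@2 stall=0 (-) EX@3 MEM@4 WB@5
I1 sub r3 <- r3,r5: IF@2 ID@3 stall=0 (-) EX@4 MEM@5 WB@6
I2 sub r5 <- r2,r1: IF@3 ID@4 stall=1 (RAW on I0.r2 (WB@5)) EX@6 MEM@7 WB@8
I3 sub r2 <- r4,r3: IF@4 ID@6 stall=0 (-) EX@7 MEM@8 WB@9
I4 mul r2 <- r4,r2: IF@6 ID@7 stall=2 (RAW on I3.r2 (WB@9)) EX@10 MEM@11 WB@12
I5 mul r2 <- r2,r3: IF@7 ID@10 stall=2 (RAW on I4.r2 (WB@12)) EX@13 MEM@14 WB@15

Answer: 15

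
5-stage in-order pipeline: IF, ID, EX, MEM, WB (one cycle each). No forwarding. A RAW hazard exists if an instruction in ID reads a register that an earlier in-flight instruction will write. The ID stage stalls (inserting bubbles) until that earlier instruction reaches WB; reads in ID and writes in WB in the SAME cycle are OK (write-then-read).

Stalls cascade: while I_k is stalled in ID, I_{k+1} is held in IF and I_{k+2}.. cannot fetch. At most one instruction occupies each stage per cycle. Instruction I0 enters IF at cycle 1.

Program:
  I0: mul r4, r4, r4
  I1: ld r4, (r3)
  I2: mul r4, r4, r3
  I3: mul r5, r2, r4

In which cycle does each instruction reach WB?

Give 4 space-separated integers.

I0 mul r4 <- r4,r4: IF@1 ID@2 stall=0 (-) EX@3 MEM@4 WB@5
I1 ld r4 <- r3: IF@2 ID@3 stall=0 (-) EX@4 MEM@5 WB@6
I2 mul r4 <- r4,r3: IF@3 ID@4 stall=2 (RAW on I1.r4 (WB@6)) EX@7 MEM@8 WB@9
I3 mul r5 <- r2,r4: IF@4 ID@7 stall=2 (RAW on I2.r4 (WB@9)) EX@10 MEM@11 WB@12

Answer: 5 6 9 12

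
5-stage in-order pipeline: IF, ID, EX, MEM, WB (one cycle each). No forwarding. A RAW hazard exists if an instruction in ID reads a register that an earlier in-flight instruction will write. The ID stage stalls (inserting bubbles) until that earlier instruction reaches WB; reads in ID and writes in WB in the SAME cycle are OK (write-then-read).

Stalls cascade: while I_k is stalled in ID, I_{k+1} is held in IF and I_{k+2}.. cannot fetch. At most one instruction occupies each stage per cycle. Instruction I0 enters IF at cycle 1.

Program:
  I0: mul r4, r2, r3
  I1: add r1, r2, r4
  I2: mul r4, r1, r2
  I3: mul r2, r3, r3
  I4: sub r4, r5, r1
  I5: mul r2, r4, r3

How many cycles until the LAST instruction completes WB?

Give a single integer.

I0 mul r4 <- r2,r3: IF@1 ID@2 stall=0 (-) EX@3 MEM@4 WB@5
I1 add r1 <- r2,r4: IF@2 ID@3 stall=2 (RAW on I0.r4 (WB@5)) EX@6 MEM@7 WB@8
I2 mul r4 <- r1,r2: IF@3 ID@6 stall=2 (RAW on I1.r1 (WB@8)) EX@9 MEM@10 WB@11
I3 mul r2 <- r3,r3: IF@6 ID@9 stall=0 (-) EX@10 MEM@11 WB@12
I4 sub r4 <- r5,r1: IF@9 ID@10 stall=0 (-) EX@11 MEM@12 WB@13
I5 mul r2 <- r4,r3: IF@10 ID@11 stall=2 (RAW on I4.r4 (WB@13)) EX@14 MEM@15 WB@16

Answer: 16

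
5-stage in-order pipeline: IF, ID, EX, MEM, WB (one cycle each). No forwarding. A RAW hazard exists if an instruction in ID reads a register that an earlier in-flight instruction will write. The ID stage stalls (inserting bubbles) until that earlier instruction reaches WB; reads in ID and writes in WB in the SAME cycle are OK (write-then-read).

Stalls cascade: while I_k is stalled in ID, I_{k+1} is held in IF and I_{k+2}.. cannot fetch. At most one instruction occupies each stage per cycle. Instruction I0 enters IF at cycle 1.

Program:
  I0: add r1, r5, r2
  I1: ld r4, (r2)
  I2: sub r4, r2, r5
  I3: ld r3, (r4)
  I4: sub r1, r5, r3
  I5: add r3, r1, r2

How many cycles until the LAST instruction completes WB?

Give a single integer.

Answer: 16

Derivation:
I0 add r1 <- r5,r2: IF@1 ID@2 stall=0 (-) EX@3 MEM@4 WB@5
I1 ld r4 <- r2: IF@2 ID@3 stall=0 (-) EX@4 MEM@5 WB@6
I2 sub r4 <- r2,r5: IF@3 ID@4 stall=0 (-) EX@5 MEM@6 WB@7
I3 ld r3 <- r4: IF@4 ID@5 stall=2 (RAW on I2.r4 (WB@7)) EX@8 MEM@9 WB@10
I4 sub r1 <- r5,r3: IF@5 ID@8 stall=2 (RAW on I3.r3 (WB@10)) EX@11 MEM@12 WB@13
I5 add r3 <- r1,r2: IF@8 ID@11 stall=2 (RAW on I4.r1 (WB@13)) EX@14 MEM@15 WB@16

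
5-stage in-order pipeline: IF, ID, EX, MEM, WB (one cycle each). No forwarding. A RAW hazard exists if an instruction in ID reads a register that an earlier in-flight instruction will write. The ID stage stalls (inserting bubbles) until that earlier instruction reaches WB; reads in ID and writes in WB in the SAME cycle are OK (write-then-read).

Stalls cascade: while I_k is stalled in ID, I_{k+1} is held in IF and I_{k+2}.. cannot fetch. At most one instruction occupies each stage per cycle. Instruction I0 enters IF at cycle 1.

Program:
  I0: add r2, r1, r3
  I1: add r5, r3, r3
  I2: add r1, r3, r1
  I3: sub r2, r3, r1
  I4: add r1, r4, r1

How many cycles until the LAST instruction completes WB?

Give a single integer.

I0 add r2 <- r1,r3: IF@1 ID@2 stall=0 (-) EX@3 MEM@4 WB@5
I1 add r5 <- r3,r3: IF@2 ID@3 stall=0 (-) EX@4 MEM@5 WB@6
I2 add r1 <- r3,r1: IF@3 ID@4 stall=0 (-) EX@5 MEM@6 WB@7
I3 sub r2 <- r3,r1: IF@4 ID@5 stall=2 (RAW on I2.r1 (WB@7)) EX@8 MEM@9 WB@10
I4 add r1 <- r4,r1: IF@5 ID@8 stall=0 (-) EX@9 MEM@10 WB@11

Answer: 11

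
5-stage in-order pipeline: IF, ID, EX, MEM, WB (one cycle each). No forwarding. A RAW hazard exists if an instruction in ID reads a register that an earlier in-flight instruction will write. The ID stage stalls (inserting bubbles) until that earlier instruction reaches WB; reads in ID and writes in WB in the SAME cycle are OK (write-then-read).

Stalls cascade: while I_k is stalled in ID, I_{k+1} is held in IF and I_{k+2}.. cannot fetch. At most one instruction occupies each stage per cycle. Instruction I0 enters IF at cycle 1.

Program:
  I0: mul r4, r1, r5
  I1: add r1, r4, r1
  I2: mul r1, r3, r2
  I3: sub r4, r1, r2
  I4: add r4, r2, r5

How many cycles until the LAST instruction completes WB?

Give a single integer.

Answer: 13

Derivation:
I0 mul r4 <- r1,r5: IF@1 ID@2 stall=0 (-) EX@3 MEM@4 WB@5
I1 add r1 <- r4,r1: IF@2 ID@3 stall=2 (RAW on I0.r4 (WB@5)) EX@6 MEM@7 WB@8
I2 mul r1 <- r3,r2: IF@3 ID@6 stall=0 (-) EX@7 MEM@8 WB@9
I3 sub r4 <- r1,r2: IF@6 ID@7 stall=2 (RAW on I2.r1 (WB@9)) EX@10 MEM@11 WB@12
I4 add r4 <- r2,r5: IF@7 ID@10 stall=0 (-) EX@11 MEM@12 WB@13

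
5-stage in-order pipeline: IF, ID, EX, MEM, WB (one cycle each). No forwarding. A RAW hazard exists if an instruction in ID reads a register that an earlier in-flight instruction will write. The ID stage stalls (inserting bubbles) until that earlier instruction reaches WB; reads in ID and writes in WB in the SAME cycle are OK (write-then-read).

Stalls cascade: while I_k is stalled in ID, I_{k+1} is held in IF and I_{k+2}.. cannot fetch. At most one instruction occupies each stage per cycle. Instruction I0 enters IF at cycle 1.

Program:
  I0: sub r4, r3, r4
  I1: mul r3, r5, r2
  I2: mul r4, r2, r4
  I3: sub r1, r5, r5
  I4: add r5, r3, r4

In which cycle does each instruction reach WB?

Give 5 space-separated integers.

Answer: 5 6 8 9 11

Derivation:
I0 sub r4 <- r3,r4: IF@1 ID@2 stall=0 (-) EX@3 MEM@4 WB@5
I1 mul r3 <- r5,r2: IF@2 ID@3 stall=0 (-) EX@4 MEM@5 WB@6
I2 mul r4 <- r2,r4: IF@3 ID@4 stall=1 (RAW on I0.r4 (WB@5)) EX@6 MEM@7 WB@8
I3 sub r1 <- r5,r5: IF@4 ID@6 stall=0 (-) EX@7 MEM@8 WB@9
I4 add r5 <- r3,r4: IF@6 ID@7 stall=1 (RAW on I2.r4 (WB@8)) EX@9 MEM@10 WB@11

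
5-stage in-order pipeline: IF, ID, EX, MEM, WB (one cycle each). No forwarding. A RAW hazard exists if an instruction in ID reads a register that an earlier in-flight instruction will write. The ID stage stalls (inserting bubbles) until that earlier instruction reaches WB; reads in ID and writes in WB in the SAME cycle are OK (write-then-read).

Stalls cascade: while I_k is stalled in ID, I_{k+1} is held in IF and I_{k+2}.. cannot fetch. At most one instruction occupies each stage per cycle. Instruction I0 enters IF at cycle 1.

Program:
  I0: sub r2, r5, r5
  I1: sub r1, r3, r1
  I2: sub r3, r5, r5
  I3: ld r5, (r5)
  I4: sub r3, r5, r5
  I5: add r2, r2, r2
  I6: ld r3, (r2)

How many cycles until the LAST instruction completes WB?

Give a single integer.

I0 sub r2 <- r5,r5: IF@1 ID@2 stall=0 (-) EX@3 MEM@4 WB@5
I1 sub r1 <- r3,r1: IF@2 ID@3 stall=0 (-) EX@4 MEM@5 WB@6
I2 sub r3 <- r5,r5: IF@3 ID@4 stall=0 (-) EX@5 MEM@6 WB@7
I3 ld r5 <- r5: IF@4 ID@5 stall=0 (-) EX@6 MEM@7 WB@8
I4 sub r3 <- r5,r5: IF@5 ID@6 stall=2 (RAW on I3.r5 (WB@8)) EX@9 MEM@10 WB@11
I5 add r2 <- r2,r2: IF@6 ID@9 stall=0 (-) EX@10 MEM@11 WB@12
I6 ld r3 <- r2: IF@9 ID@10 stall=2 (RAW on I5.r2 (WB@12)) EX@13 MEM@14 WB@15

Answer: 15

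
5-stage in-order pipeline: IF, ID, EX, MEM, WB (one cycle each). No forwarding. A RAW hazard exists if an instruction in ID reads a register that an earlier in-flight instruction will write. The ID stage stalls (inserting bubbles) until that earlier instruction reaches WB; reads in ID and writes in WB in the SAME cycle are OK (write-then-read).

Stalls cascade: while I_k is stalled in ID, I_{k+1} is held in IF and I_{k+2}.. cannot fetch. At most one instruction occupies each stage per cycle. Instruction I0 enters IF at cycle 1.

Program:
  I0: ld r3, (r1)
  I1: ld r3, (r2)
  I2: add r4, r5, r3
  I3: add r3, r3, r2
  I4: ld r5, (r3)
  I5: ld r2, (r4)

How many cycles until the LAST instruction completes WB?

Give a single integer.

I0 ld r3 <- r1: IF@1 ID@2 stall=0 (-) EX@3 MEM@4 WB@5
I1 ld r3 <- r2: IF@2 ID@3 stall=0 (-) EX@4 MEM@5 WB@6
I2 add r4 <- r5,r3: IF@3 ID@4 stall=2 (RAW on I1.r3 (WB@6)) EX@7 MEM@8 WB@9
I3 add r3 <- r3,r2: IF@4 ID@7 stall=0 (-) EX@8 MEM@9 WB@10
I4 ld r5 <- r3: IF@7 ID@8 stall=2 (RAW on I3.r3 (WB@10)) EX@11 MEM@12 WB@13
I5 ld r2 <- r4: IF@8 ID@11 stall=0 (-) EX@12 MEM@13 WB@14

Answer: 14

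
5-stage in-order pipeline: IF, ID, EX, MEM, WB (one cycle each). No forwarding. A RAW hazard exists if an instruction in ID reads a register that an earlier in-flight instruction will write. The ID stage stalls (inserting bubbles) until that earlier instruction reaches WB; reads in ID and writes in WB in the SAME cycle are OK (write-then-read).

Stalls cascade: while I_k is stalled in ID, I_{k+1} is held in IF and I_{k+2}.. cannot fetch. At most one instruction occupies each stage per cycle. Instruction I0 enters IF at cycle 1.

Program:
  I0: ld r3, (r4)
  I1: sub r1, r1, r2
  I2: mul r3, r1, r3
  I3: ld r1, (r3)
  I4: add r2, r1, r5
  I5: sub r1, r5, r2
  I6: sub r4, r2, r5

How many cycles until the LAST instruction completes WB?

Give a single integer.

Answer: 19

Derivation:
I0 ld r3 <- r4: IF@1 ID@2 stall=0 (-) EX@3 MEM@4 WB@5
I1 sub r1 <- r1,r2: IF@2 ID@3 stall=0 (-) EX@4 MEM@5 WB@6
I2 mul r3 <- r1,r3: IF@3 ID@4 stall=2 (RAW on I1.r1 (WB@6)) EX@7 MEM@8 WB@9
I3 ld r1 <- r3: IF@4 ID@7 stall=2 (RAW on I2.r3 (WB@9)) EX@10 MEM@11 WB@12
I4 add r2 <- r1,r5: IF@7 ID@10 stall=2 (RAW on I3.r1 (WB@12)) EX@13 MEM@14 WB@15
I5 sub r1 <- r5,r2: IF@10 ID@13 stall=2 (RAW on I4.r2 (WB@15)) EX@16 MEM@17 WB@18
I6 sub r4 <- r2,r5: IF@13 ID@16 stall=0 (-) EX@17 MEM@18 WB@19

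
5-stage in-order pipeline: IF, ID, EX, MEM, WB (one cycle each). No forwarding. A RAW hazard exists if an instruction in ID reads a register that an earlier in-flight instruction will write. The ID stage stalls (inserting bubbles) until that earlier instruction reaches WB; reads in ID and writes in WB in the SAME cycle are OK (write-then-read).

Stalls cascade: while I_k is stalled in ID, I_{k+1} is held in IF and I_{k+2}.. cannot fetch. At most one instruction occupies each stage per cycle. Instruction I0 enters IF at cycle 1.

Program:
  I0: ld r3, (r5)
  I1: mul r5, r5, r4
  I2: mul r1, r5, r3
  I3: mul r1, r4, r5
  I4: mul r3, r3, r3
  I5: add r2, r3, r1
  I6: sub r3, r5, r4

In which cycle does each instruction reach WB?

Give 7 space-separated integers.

I0 ld r3 <- r5: IF@1 ID@2 stall=0 (-) EX@3 MEM@4 WB@5
I1 mul r5 <- r5,r4: IF@2 ID@3 stall=0 (-) EX@4 MEM@5 WB@6
I2 mul r1 <- r5,r3: IF@3 ID@4 stall=2 (RAW on I1.r5 (WB@6)) EX@7 MEM@8 WB@9
I3 mul r1 <- r4,r5: IF@4 ID@7 stall=0 (-) EX@8 MEM@9 WB@10
I4 mul r3 <- r3,r3: IF@7 ID@8 stall=0 (-) EX@9 MEM@10 WB@11
I5 add r2 <- r3,r1: IF@8 ID@9 stall=2 (RAW on I4.r3 (WB@11)) EX@12 MEM@13 WB@14
I6 sub r3 <- r5,r4: IF@9 ID@12 stall=0 (-) EX@13 MEM@14 WB@15

Answer: 5 6 9 10 11 14 15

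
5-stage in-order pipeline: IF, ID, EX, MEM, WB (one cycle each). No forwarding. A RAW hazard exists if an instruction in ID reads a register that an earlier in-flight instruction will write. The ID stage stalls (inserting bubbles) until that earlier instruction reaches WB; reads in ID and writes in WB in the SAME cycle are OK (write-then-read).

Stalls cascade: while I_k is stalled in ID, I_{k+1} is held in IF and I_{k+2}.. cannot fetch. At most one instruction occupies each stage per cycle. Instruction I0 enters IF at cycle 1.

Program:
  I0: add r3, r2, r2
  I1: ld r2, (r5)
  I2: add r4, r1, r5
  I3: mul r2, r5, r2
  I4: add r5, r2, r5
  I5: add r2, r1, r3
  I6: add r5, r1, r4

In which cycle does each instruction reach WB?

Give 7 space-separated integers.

I0 add r3 <- r2,r2: IF@1 ID@2 stall=0 (-) EX@3 MEM@4 WB@5
I1 ld r2 <- r5: IF@2 ID@3 stall=0 (-) EX@4 MEM@5 WB@6
I2 add r4 <- r1,r5: IF@3 ID@4 stall=0 (-) EX@5 MEM@6 WB@7
I3 mul r2 <- r5,r2: IF@4 ID@5 stall=1 (RAW on I1.r2 (WB@6)) EX@7 MEM@8 WB@9
I4 add r5 <- r2,r5: IF@5 ID@7 stall=2 (RAW on I3.r2 (WB@9)) EX@10 MEM@11 WB@12
I5 add r2 <- r1,r3: IF@7 ID@10 stall=0 (-) EX@11 MEM@12 WB@13
I6 add r5 <- r1,r4: IF@10 ID@11 stall=0 (-) EX@12 MEM@13 WB@14

Answer: 5 6 7 9 12 13 14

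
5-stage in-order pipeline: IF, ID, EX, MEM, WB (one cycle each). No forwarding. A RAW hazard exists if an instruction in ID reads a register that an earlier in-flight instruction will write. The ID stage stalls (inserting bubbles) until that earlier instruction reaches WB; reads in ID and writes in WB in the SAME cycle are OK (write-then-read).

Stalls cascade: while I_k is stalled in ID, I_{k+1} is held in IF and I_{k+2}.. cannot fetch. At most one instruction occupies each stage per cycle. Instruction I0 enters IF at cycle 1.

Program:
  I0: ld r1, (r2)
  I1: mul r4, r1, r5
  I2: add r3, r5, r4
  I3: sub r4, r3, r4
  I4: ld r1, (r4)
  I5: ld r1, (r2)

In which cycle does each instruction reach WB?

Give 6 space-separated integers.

I0 ld r1 <- r2: IF@1 ID@2 stall=0 (-) EX@3 MEM@4 WB@5
I1 mul r4 <- r1,r5: IF@2 ID@3 stall=2 (RAW on I0.r1 (WB@5)) EX@6 MEM@7 WB@8
I2 add r3 <- r5,r4: IF@3 ID@6 stall=2 (RAW on I1.r4 (WB@8)) EX@9 MEM@10 WB@11
I3 sub r4 <- r3,r4: IF@6 ID@9 stall=2 (RAW on I2.r3 (WB@11)) EX@12 MEM@13 WB@14
I4 ld r1 <- r4: IF@9 ID@12 stall=2 (RAW on I3.r4 (WB@14)) EX@15 MEM@16 WB@17
I5 ld r1 <- r2: IF@12 ID@15 stall=0 (-) EX@16 MEM@17 WB@18

Answer: 5 8 11 14 17 18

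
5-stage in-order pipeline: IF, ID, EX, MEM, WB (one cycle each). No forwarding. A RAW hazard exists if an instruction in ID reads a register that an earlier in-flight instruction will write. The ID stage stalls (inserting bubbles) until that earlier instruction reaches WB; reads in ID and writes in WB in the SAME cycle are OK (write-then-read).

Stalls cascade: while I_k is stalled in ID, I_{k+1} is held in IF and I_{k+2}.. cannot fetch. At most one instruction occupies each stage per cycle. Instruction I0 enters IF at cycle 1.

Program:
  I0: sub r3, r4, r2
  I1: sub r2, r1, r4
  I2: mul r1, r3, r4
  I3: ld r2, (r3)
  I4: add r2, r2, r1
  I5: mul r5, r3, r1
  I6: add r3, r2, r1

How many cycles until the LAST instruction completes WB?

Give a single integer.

I0 sub r3 <- r4,r2: IF@1 ID@2 stall=0 (-) EX@3 MEM@4 WB@5
I1 sub r2 <- r1,r4: IF@2 ID@3 stall=0 (-) EX@4 MEM@5 WB@6
I2 mul r1 <- r3,r4: IF@3 ID@4 stall=1 (RAW on I0.r3 (WB@5)) EX@6 MEM@7 WB@8
I3 ld r2 <- r3: IF@4 ID@6 stall=0 (-) EX@7 MEM@8 WB@9
I4 add r2 <- r2,r1: IF@6 ID@7 stall=2 (RAW on I3.r2 (WB@9)) EX@10 MEM@11 WB@12
I5 mul r5 <- r3,r1: IF@7 ID@10 stall=0 (-) EX@11 MEM@12 WB@13
I6 add r3 <- r2,r1: IF@10 ID@11 stall=1 (RAW on I4.r2 (WB@12)) EX@13 MEM@14 WB@15

Answer: 15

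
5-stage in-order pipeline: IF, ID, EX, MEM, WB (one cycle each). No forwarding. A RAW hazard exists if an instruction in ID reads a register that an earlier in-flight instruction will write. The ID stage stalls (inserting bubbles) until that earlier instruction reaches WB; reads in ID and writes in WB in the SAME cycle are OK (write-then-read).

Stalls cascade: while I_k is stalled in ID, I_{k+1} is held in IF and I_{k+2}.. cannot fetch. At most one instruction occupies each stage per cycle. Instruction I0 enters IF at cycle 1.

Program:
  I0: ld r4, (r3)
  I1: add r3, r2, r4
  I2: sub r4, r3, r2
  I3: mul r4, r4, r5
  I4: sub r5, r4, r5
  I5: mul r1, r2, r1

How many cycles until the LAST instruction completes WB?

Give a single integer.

I0 ld r4 <- r3: IF@1 ID@2 stall=0 (-) EX@3 MEM@4 WB@5
I1 add r3 <- r2,r4: IF@2 ID@3 stall=2 (RAW on I0.r4 (WB@5)) EX@6 MEM@7 WB@8
I2 sub r4 <- r3,r2: IF@3 ID@6 stall=2 (RAW on I1.r3 (WB@8)) EX@9 MEM@10 WB@11
I3 mul r4 <- r4,r5: IF@6 ID@9 stall=2 (RAW on I2.r4 (WB@11)) EX@12 MEM@13 WB@14
I4 sub r5 <- r4,r5: IF@9 ID@12 stall=2 (RAW on I3.r4 (WB@14)) EX@15 MEM@16 WB@17
I5 mul r1 <- r2,r1: IF@12 ID@15 stall=0 (-) EX@16 MEM@17 WB@18

Answer: 18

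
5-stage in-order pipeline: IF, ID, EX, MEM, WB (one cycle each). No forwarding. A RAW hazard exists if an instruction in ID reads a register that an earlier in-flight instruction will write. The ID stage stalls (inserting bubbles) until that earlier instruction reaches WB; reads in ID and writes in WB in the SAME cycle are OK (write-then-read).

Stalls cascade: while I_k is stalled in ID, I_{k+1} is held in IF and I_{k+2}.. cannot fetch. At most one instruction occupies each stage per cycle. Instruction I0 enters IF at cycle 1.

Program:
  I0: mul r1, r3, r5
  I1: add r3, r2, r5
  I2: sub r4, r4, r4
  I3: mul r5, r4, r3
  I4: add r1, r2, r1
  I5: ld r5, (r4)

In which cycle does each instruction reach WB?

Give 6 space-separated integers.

I0 mul r1 <- r3,r5: IF@1 ID@2 stall=0 (-) EX@3 MEM@4 WB@5
I1 add r3 <- r2,r5: IF@2 ID@3 stall=0 (-) EX@4 MEM@5 WB@6
I2 sub r4 <- r4,r4: IF@3 ID@4 stall=0 (-) EX@5 MEM@6 WB@7
I3 mul r5 <- r4,r3: IF@4 ID@5 stall=2 (RAW on I2.r4 (WB@7)) EX@8 MEM@9 WB@10
I4 add r1 <- r2,r1: IF@5 ID@8 stall=0 (-) EX@9 MEM@10 WB@11
I5 ld r5 <- r4: IF@8 ID@9 stall=0 (-) EX@10 MEM@11 WB@12

Answer: 5 6 7 10 11 12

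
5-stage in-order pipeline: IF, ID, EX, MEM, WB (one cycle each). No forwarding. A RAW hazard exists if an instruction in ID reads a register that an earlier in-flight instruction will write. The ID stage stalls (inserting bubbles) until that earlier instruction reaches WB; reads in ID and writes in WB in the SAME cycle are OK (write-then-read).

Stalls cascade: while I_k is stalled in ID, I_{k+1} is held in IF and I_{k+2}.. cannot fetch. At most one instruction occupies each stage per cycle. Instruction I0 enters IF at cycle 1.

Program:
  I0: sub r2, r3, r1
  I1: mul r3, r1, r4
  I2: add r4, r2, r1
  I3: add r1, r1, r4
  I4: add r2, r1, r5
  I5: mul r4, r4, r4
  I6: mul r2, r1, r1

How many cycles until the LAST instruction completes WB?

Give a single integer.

Answer: 16

Derivation:
I0 sub r2 <- r3,r1: IF@1 ID@2 stall=0 (-) EX@3 MEM@4 WB@5
I1 mul r3 <- r1,r4: IF@2 ID@3 stall=0 (-) EX@4 MEM@5 WB@6
I2 add r4 <- r2,r1: IF@3 ID@4 stall=1 (RAW on I0.r2 (WB@5)) EX@6 MEM@7 WB@8
I3 add r1 <- r1,r4: IF@4 ID@6 stall=2 (RAW on I2.r4 (WB@8)) EX@9 MEM@10 WB@11
I4 add r2 <- r1,r5: IF@6 ID@9 stall=2 (RAW on I3.r1 (WB@11)) EX@12 MEM@13 WB@14
I5 mul r4 <- r4,r4: IF@9 ID@12 stall=0 (-) EX@13 MEM@14 WB@15
I6 mul r2 <- r1,r1: IF@12 ID@13 stall=0 (-) EX@14 MEM@15 WB@16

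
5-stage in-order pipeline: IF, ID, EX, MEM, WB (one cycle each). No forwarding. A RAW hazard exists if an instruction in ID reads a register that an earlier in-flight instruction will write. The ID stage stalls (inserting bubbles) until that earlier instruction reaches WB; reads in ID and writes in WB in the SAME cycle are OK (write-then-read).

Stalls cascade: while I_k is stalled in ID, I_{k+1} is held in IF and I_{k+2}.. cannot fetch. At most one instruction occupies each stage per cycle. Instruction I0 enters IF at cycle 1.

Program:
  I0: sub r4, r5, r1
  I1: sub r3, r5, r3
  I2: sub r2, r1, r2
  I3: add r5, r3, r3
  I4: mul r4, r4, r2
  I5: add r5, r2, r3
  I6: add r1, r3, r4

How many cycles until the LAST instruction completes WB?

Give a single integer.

Answer: 13

Derivation:
I0 sub r4 <- r5,r1: IF@1 ID@2 stall=0 (-) EX@3 MEM@4 WB@5
I1 sub r3 <- r5,r3: IF@2 ID@3 stall=0 (-) EX@4 MEM@5 WB@6
I2 sub r2 <- r1,r2: IF@3 ID@4 stall=0 (-) EX@5 MEM@6 WB@7
I3 add r5 <- r3,r3: IF@4 ID@5 stall=1 (RAW on I1.r3 (WB@6)) EX@7 MEM@8 WB@9
I4 mul r4 <- r4,r2: IF@5 ID@7 stall=0 (-) EX@8 MEM@9 WB@10
I5 add r5 <- r2,r3: IF@7 ID@8 stall=0 (-) EX@9 MEM@10 WB@11
I6 add r1 <- r3,r4: IF@8 ID@9 stall=1 (RAW on I4.r4 (WB@10)) EX@11 MEM@12 WB@13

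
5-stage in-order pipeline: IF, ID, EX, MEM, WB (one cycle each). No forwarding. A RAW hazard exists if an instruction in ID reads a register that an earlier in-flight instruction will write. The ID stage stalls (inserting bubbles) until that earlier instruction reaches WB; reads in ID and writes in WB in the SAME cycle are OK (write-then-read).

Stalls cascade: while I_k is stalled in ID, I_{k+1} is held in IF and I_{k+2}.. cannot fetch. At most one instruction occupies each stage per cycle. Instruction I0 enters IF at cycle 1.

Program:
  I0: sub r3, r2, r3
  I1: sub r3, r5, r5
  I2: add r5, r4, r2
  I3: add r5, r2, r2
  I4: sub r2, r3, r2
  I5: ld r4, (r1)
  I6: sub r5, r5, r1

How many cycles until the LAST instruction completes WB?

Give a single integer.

Answer: 11

Derivation:
I0 sub r3 <- r2,r3: IF@1 ID@2 stall=0 (-) EX@3 MEM@4 WB@5
I1 sub r3 <- r5,r5: IF@2 ID@3 stall=0 (-) EX@4 MEM@5 WB@6
I2 add r5 <- r4,r2: IF@3 ID@4 stall=0 (-) EX@5 MEM@6 WB@7
I3 add r5 <- r2,r2: IF@4 ID@5 stall=0 (-) EX@6 MEM@7 WB@8
I4 sub r2 <- r3,r2: IF@5 ID@6 stall=0 (-) EX@7 MEM@8 WB@9
I5 ld r4 <- r1: IF@6 ID@7 stall=0 (-) EX@8 MEM@9 WB@10
I6 sub r5 <- r5,r1: IF@7 ID@8 stall=0 (-) EX@9 MEM@10 WB@11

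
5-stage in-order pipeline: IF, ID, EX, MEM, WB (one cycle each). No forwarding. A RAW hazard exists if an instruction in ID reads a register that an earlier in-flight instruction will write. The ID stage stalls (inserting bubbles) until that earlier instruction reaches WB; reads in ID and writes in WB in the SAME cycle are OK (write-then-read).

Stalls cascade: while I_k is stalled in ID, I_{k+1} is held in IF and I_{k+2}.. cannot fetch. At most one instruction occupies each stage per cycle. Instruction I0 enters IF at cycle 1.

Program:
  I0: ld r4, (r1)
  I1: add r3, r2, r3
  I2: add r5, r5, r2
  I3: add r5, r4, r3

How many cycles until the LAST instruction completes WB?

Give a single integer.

Answer: 9

Derivation:
I0 ld r4 <- r1: IF@1 ID@2 stall=0 (-) EX@3 MEM@4 WB@5
I1 add r3 <- r2,r3: IF@2 ID@3 stall=0 (-) EX@4 MEM@5 WB@6
I2 add r5 <- r5,r2: IF@3 ID@4 stall=0 (-) EX@5 MEM@6 WB@7
I3 add r5 <- r4,r3: IF@4 ID@5 stall=1 (RAW on I1.r3 (WB@6)) EX@7 MEM@8 WB@9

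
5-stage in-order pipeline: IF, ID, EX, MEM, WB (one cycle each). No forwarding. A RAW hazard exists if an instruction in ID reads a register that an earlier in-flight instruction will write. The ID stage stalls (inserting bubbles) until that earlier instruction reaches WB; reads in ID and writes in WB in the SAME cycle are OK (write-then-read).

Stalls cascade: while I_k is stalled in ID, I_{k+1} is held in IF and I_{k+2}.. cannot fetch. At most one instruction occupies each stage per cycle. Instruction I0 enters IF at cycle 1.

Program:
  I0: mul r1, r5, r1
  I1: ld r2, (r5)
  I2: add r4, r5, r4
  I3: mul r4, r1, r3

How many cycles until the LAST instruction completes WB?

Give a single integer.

I0 mul r1 <- r5,r1: IF@1 ID@2 stall=0 (-) EX@3 MEM@4 WB@5
I1 ld r2 <- r5: IF@2 ID@3 stall=0 (-) EX@4 MEM@5 WB@6
I2 add r4 <- r5,r4: IF@3 ID@4 stall=0 (-) EX@5 MEM@6 WB@7
I3 mul r4 <- r1,r3: IF@4 ID@5 stall=0 (-) EX@6 MEM@7 WB@8

Answer: 8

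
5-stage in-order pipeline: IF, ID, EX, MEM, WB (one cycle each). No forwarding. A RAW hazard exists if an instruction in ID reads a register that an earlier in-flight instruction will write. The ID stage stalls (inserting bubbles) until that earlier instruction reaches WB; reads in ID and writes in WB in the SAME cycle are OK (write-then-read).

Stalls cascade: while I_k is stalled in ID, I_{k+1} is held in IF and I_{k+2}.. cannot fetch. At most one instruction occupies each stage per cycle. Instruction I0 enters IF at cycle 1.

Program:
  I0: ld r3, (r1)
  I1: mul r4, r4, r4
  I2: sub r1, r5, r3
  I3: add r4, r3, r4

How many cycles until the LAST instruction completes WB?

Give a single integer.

Answer: 9

Derivation:
I0 ld r3 <- r1: IF@1 ID@2 stall=0 (-) EX@3 MEM@4 WB@5
I1 mul r4 <- r4,r4: IF@2 ID@3 stall=0 (-) EX@4 MEM@5 WB@6
I2 sub r1 <- r5,r3: IF@3 ID@4 stall=1 (RAW on I0.r3 (WB@5)) EX@6 MEM@7 WB@8
I3 add r4 <- r3,r4: IF@4 ID@6 stall=0 (-) EX@7 MEM@8 WB@9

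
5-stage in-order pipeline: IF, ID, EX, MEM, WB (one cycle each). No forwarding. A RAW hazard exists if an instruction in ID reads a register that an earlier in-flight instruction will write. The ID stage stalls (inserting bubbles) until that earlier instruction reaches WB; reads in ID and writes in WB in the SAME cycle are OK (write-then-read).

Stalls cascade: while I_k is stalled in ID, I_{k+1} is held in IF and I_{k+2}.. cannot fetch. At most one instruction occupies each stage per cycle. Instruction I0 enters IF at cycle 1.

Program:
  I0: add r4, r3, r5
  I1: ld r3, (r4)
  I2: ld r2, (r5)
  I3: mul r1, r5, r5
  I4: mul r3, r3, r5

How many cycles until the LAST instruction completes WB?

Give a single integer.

Answer: 11

Derivation:
I0 add r4 <- r3,r5: IF@1 ID@2 stall=0 (-) EX@3 MEM@4 WB@5
I1 ld r3 <- r4: IF@2 ID@3 stall=2 (RAW on I0.r4 (WB@5)) EX@6 MEM@7 WB@8
I2 ld r2 <- r5: IF@3 ID@6 stall=0 (-) EX@7 MEM@8 WB@9
I3 mul r1 <- r5,r5: IF@6 ID@7 stall=0 (-) EX@8 MEM@9 WB@10
I4 mul r3 <- r3,r5: IF@7 ID@8 stall=0 (-) EX@9 MEM@10 WB@11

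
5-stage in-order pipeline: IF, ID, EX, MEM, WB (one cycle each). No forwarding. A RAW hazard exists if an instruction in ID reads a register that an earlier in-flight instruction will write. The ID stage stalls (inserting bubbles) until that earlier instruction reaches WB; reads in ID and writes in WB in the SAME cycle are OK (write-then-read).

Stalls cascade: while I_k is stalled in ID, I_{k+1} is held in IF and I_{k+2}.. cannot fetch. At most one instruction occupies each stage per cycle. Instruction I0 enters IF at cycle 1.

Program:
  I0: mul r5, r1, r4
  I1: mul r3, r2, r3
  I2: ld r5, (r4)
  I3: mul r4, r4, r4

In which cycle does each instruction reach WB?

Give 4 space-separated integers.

I0 mul r5 <- r1,r4: IF@1 ID@2 stall=0 (-) EX@3 MEM@4 WB@5
I1 mul r3 <- r2,r3: IF@2 ID@3 stall=0 (-) EX@4 MEM@5 WB@6
I2 ld r5 <- r4: IF@3 ID@4 stall=0 (-) EX@5 MEM@6 WB@7
I3 mul r4 <- r4,r4: IF@4 ID@5 stall=0 (-) EX@6 MEM@7 WB@8

Answer: 5 6 7 8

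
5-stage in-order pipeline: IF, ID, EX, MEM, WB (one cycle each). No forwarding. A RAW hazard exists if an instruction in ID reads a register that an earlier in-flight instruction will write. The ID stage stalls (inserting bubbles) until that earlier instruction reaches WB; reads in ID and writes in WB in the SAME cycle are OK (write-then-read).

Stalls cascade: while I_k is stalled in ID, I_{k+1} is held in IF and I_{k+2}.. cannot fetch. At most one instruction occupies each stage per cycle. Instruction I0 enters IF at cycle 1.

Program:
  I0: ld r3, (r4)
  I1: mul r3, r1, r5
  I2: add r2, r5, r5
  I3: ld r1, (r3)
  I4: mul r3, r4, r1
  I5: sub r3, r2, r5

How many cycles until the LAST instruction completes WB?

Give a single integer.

Answer: 13

Derivation:
I0 ld r3 <- r4: IF@1 ID@2 stall=0 (-) EX@3 MEM@4 WB@5
I1 mul r3 <- r1,r5: IF@2 ID@3 stall=0 (-) EX@4 MEM@5 WB@6
I2 add r2 <- r5,r5: IF@3 ID@4 stall=0 (-) EX@5 MEM@6 WB@7
I3 ld r1 <- r3: IF@4 ID@5 stall=1 (RAW on I1.r3 (WB@6)) EX@7 MEM@8 WB@9
I4 mul r3 <- r4,r1: IF@5 ID@7 stall=2 (RAW on I3.r1 (WB@9)) EX@10 MEM@11 WB@12
I5 sub r3 <- r2,r5: IF@7 ID@10 stall=0 (-) EX@11 MEM@12 WB@13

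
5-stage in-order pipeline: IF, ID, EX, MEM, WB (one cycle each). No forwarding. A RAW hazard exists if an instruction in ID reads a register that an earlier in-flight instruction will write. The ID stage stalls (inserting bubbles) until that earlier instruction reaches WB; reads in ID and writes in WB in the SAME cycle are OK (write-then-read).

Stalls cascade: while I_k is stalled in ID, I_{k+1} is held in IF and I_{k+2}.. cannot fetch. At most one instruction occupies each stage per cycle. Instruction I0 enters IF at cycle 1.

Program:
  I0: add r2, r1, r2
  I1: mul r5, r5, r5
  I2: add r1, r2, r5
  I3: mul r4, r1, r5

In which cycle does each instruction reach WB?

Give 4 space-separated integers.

Answer: 5 6 9 12

Derivation:
I0 add r2 <- r1,r2: IF@1 ID@2 stall=0 (-) EX@3 MEM@4 WB@5
I1 mul r5 <- r5,r5: IF@2 ID@3 stall=0 (-) EX@4 MEM@5 WB@6
I2 add r1 <- r2,r5: IF@3 ID@4 stall=2 (RAW on I1.r5 (WB@6)) EX@7 MEM@8 WB@9
I3 mul r4 <- r1,r5: IF@4 ID@7 stall=2 (RAW on I2.r1 (WB@9)) EX@10 MEM@11 WB@12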